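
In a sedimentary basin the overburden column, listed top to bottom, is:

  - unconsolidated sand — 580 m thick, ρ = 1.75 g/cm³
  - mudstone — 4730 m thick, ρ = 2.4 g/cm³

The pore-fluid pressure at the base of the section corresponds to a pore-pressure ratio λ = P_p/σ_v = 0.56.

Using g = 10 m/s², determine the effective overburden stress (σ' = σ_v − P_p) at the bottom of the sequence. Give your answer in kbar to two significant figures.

Overburden (lithostatic) stress σ_v:
unconsolidated sand: 1750 kg/m³ × 10 m/s² × 580 m = 1.015×10^7 Pa = 10.15 MPa
mudstone: 2400 kg/m³ × 10 m/s² × 4730 m = 1.135×10^8 Pa = 113.5 MPa
Total = 10.15 + 113.5 = 123.67 MPa
Pore pressure P_p = λ·σ_v = 0.56 × 123.7 MPa = 69.26 MPa
Effective stress σ' = σ_v − P_p = 123.7 − 69.26 = 54.415 MPa = 0.54415 kbar

0.54 kbar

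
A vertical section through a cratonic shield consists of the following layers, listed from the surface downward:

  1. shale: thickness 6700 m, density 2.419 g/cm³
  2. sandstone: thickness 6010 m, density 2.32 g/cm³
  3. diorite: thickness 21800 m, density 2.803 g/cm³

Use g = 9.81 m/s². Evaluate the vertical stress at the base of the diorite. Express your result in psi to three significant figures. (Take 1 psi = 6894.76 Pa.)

shale: 2419 kg/m³ × 9.81 m/s² × 6700 m = 1.590×10^8 Pa = 23060 psi
sandstone: 2320 kg/m³ × 9.81 m/s² × 6010 m = 1.368×10^8 Pa = 19839 psi
diorite: 2803 kg/m³ × 9.81 m/s² × 21800 m = 5.994×10^8 Pa = 86942 psi
Total = 23060 + 19839 + 86942 = 1.2984×10^5 psi

130000 psi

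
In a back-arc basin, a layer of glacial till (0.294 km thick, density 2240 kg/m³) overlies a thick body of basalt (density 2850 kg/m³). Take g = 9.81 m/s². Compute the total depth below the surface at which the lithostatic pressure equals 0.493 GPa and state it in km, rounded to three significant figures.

Pressure at base of upper layers: 2240×9.81×294 = 6.460×10^6 Pa = 6.460×10^-3 GPa
Remaining pressure to be supplied by basalt: 4.930×10^8 − 6.460×10^6 = 4.865×10^8 Pa
Additional depth in basalt = 4.865×10^8 Pa / (2850 kg/m³ × 9.81 m/s²) = 17402 m
Total depth = 294 m + 17402 m = 17696 m
= 17.696 km

17.7 km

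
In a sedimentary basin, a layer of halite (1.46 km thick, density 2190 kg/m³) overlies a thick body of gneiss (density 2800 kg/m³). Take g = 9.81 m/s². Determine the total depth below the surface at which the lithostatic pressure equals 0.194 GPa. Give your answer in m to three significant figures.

7380 m

Pressure at base of upper layers: 2190×9.81×1460 = 3.137×10^7 Pa = 0.03137 GPa
Remaining pressure to be supplied by gneiss: 1.940×10^8 − 3.137×10^7 = 1.626×10^8 Pa
Additional depth in gneiss = 1.626×10^8 Pa / (2800 kg/m³ × 9.81 m/s²) = 5920.8 m
Total depth = 1460 m + 5920.8 m = 7380.8 m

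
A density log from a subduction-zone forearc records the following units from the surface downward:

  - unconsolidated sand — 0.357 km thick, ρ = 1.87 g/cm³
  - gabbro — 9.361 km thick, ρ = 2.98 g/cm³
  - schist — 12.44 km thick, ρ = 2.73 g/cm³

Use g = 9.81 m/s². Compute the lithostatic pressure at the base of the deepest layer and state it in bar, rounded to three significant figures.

unconsolidated sand: 1870 kg/m³ × 9.81 m/s² × 357 m = 6.549×10^6 Pa = 65.49 bar
gabbro: 2980 kg/m³ × 9.81 m/s² × 9361 m = 2.737×10^8 Pa = 2737 bar
schist: 2730 kg/m³ × 9.81 m/s² × 12440 m = 3.332×10^8 Pa = 3332 bar
Total = 65.49 + 2737 + 3332 = 6133.7 bar

6130 bar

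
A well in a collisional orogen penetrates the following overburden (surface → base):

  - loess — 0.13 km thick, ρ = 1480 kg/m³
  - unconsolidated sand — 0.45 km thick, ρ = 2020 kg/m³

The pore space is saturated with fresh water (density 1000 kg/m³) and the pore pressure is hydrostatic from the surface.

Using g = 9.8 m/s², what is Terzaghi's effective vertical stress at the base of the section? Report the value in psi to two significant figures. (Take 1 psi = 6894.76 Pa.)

740 psi

Overburden (lithostatic) stress σ_v:
loess: 1480 kg/m³ × 9.8 m/s² × 130 m = 1.886×10^6 Pa = 1.886 MPa
unconsolidated sand: 2020 kg/m³ × 9.8 m/s² × 450 m = 8.908×10^6 Pa = 8.908 MPa
Total = 1.886 + 8.908 = 10.794 MPa
Pore pressure P_p = 1000 kg/m³ × 9.8 m/s² × 580 m = 5.684×10^6 Pa = 5.684 MPa
Effective stress σ' = σ_v − P_p = 10.79 − 5.684 = 5.1097 MPa = 741.10 psi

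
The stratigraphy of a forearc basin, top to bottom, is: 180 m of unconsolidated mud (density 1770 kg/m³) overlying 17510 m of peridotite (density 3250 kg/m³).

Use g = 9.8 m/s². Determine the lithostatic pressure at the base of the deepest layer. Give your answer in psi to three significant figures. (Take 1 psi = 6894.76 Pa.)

81300 psi

unconsolidated mud: 1770 kg/m³ × 9.8 m/s² × 180 m = 3.122×10^6 Pa = 452.8 psi
peridotite: 3250 kg/m³ × 9.8 m/s² × 17510 m = 5.577×10^8 Pa = 80887 psi
Total = 452.8 + 80887 = 81339 psi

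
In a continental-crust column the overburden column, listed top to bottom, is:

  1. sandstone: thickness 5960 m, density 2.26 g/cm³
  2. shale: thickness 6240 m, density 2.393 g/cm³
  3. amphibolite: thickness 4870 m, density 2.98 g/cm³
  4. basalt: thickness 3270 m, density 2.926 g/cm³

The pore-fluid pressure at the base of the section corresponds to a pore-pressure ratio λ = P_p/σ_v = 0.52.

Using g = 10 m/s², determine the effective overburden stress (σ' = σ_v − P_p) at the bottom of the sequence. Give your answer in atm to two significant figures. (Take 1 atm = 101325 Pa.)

Overburden (lithostatic) stress σ_v:
sandstone: 2260 kg/m³ × 10 m/s² × 5960 m = 1.347×10^8 Pa = 134.7 MPa
shale: 2393 kg/m³ × 10 m/s² × 6240 m = 1.493×10^8 Pa = 149.3 MPa
amphibolite: 2980 kg/m³ × 10 m/s² × 4870 m = 1.451×10^8 Pa = 145.1 MPa
basalt: 2926 kg/m³ × 10 m/s² × 3270 m = 9.568×10^7 Pa = 95.68 MPa
Total = 134.7 + 149.3 + 145.1 + 95.68 = 524.83 MPa
Pore pressure P_p = λ·σ_v = 0.52 × 524.8 MPa = 272.9 MPa
Effective stress σ' = σ_v − P_p = 524.8 − 272.9 = 251.92 MPa = 2486.2 atm

2500 atm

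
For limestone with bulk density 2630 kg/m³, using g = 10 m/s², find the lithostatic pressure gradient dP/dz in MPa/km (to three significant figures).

26.3 MPa/km

dP/dz = ρg = 2630 kg/m³ × 10 m/s² = 26300 Pa/m
= 26300 Pa/m × (1 MPa/km / 1000.0 Pa/m) = 26.300 MPa/km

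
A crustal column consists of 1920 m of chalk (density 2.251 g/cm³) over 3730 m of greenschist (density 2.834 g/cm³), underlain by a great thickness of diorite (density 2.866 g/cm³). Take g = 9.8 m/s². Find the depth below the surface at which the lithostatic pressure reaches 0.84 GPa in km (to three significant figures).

30.4 km

Pressure at base of upper layers: 2251×9.8×1920 + 2834×9.8×3730 = 1.459×10^8 Pa = 0.1459 GPa
Remaining pressure to be supplied by diorite: 8.400×10^8 − 1.459×10^8 = 6.941×10^8 Pa
Additional depth in diorite = 6.941×10^8 Pa / (2866 kg/m³ × 9.8 m/s²) = 24711 m
Total depth = 5650 m + 24711 m = 30361 m
= 30.361 km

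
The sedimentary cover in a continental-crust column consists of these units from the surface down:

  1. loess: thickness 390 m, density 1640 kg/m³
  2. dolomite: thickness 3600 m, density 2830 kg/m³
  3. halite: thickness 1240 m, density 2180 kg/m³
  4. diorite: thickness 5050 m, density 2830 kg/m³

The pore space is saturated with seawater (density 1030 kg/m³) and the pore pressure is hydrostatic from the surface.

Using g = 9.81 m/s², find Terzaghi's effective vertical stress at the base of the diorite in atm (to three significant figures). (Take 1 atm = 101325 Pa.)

1670 atm

Overburden (lithostatic) stress σ_v:
loess: 1640 kg/m³ × 9.81 m/s² × 390 m = 6.274×10^6 Pa = 6.274 MPa
dolomite: 2830 kg/m³ × 9.81 m/s² × 3600 m = 9.994×10^7 Pa = 99.94 MPa
halite: 2180 kg/m³ × 9.81 m/s² × 1240 m = 2.652×10^7 Pa = 26.52 MPa
diorite: 2830 kg/m³ × 9.81 m/s² × 5050 m = 1.402×10^8 Pa = 140.2 MPa
Total = 6.274 + 99.94 + 26.52 + 140.2 = 272.94 MPa
Pore pressure P_p = 1030 kg/m³ × 9.81 m/s² × 10280 m = 1.039×10^8 Pa = 103.9 MPa
Effective stress σ' = σ_v − P_p = 272.9 − 103.9 = 169.06 MPa = 1668.5 atm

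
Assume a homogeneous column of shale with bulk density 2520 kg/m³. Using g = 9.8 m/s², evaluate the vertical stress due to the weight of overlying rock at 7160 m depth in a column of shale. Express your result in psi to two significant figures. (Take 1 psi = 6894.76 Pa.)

shale: 2520 kg/m³ × 9.8 m/s² × 7160 m = 1.768×10^8 Pa = 25646 psi

26000 psi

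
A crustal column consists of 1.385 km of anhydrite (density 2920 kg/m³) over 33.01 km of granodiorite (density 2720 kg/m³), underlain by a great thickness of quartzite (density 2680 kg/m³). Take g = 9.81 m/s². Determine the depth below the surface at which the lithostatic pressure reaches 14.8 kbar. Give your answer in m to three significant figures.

Pressure at base of upper layers: 2920×9.81×1385 + 2720×9.81×33010 = 9.205×10^8 Pa = 9.205 kbar
Remaining pressure to be supplied by quartzite: 1.480×10^9 − 9.205×10^8 = 5.595×10^8 Pa
Additional depth in quartzite = 5.595×10^8 Pa / (2680 kg/m³ × 9.81 m/s²) = 21282 m
Total depth = 34395 m + 21282 m = 55677 m

55700 m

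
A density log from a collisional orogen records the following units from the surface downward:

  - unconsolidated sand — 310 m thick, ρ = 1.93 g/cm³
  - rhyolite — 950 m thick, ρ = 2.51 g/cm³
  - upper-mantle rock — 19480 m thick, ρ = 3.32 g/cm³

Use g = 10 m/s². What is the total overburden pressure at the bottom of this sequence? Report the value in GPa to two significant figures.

unconsolidated sand: 1930 kg/m³ × 10 m/s² × 310 m = 5.983×10^6 Pa = 5.983×10^-3 GPa
rhyolite: 2510 kg/m³ × 10 m/s² × 950 m = 2.385×10^7 Pa = 0.02385 GPa
upper-mantle rock: 3320 kg/m³ × 10 m/s² × 19480 m = 6.467×10^8 Pa = 0.6467 GPa
Total = 5.983×10^-3 + 0.02385 + 0.6467 = 0.67656 GPa

0.68 GPa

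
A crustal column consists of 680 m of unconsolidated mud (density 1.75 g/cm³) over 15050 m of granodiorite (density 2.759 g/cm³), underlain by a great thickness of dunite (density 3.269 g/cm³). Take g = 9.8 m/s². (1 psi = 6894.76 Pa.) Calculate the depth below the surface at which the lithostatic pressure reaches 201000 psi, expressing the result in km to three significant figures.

Pressure at base of upper layers: 1750×9.8×680 + 2759×9.8×15050 = 4.186×10^8 Pa = 60711 psi
Remaining pressure to be supplied by dunite: 1.386×10^9 − 4.186×10^8 = 9.673×10^8 Pa
Additional depth in dunite = 9.673×10^8 Pa / (3269 kg/m³ × 9.8 m/s²) = 30193 m
Total depth = 15730 m + 30193 m = 45923 m
= 45.923 km

45.9 km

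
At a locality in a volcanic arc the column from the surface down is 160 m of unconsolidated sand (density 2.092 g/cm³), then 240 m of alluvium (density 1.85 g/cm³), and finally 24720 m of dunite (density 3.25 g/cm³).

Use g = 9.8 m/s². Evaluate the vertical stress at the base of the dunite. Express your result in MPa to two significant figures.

unconsolidated sand: 2092 kg/m³ × 9.8 m/s² × 160 m = 3.280×10^6 Pa = 3.280 MPa
alluvium: 1850 kg/m³ × 9.8 m/s² × 240 m = 4.351×10^6 Pa = 4.351 MPa
dunite: 3250 kg/m³ × 9.8 m/s² × 24720 m = 7.873×10^8 Pa = 787.3 MPa
Total = 3.280 + 4.351 + 787.3 = 794.96 MPa

790 MPa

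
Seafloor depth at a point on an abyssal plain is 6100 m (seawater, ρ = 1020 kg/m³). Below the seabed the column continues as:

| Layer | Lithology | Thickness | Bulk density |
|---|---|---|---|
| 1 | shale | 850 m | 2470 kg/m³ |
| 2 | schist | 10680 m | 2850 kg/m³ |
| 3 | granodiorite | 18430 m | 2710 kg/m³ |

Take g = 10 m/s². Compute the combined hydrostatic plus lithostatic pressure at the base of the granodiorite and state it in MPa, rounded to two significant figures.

890 MPa

seawater: 1020 kg/m³ × 10 m/s² × 6100 m = 6.222×10^7 Pa = 62.22 MPa
shale: 2470 kg/m³ × 10 m/s² × 850 m = 2.099×10^7 Pa = 21.00 MPa
schist: 2850 kg/m³ × 10 m/s² × 10680 m = 3.044×10^8 Pa = 304.4 MPa
granodiorite: 2710 kg/m³ × 10 m/s² × 18430 m = 4.995×10^8 Pa = 499.5 MPa
Total = 62.22 + 21.00 + 304.4 + 499.5 = 887.05 MPa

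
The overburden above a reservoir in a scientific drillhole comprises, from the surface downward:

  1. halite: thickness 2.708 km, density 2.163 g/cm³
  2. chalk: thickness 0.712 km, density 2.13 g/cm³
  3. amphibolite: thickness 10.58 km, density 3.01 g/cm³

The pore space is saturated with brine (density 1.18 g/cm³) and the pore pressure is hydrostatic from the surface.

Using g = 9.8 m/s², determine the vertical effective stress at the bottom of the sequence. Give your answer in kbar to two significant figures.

2.2 kbar

Overburden (lithostatic) stress σ_v:
halite: 2163 kg/m³ × 9.8 m/s² × 2708 m = 5.740×10^7 Pa = 57.40 MPa
chalk: 2130 kg/m³ × 9.8 m/s² × 712 m = 1.486×10^7 Pa = 14.86 MPa
amphibolite: 3010 kg/m³ × 9.8 m/s² × 10580 m = 3.121×10^8 Pa = 312.1 MPa
Total = 57.40 + 14.86 + 312.1 = 384.35 MPa
Pore pressure P_p = 1180 kg/m³ × 9.8 m/s² × 14000 m = 1.619×10^8 Pa = 161.9 MPa
Effective stress σ' = σ_v − P_p = 384.4 − 161.9 = 222.46 MPa = 2.2246 kbar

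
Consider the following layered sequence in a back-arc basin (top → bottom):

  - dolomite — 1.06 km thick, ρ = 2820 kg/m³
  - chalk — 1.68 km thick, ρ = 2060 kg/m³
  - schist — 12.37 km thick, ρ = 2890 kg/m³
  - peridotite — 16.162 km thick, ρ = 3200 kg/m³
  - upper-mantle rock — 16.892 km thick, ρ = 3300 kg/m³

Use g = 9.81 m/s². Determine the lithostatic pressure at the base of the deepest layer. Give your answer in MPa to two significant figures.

dolomite: 2820 kg/m³ × 9.81 m/s² × 1060 m = 2.932×10^7 Pa = 29.32 MPa
chalk: 2060 kg/m³ × 9.81 m/s² × 1680 m = 3.395×10^7 Pa = 33.95 MPa
schist: 2890 kg/m³ × 9.81 m/s² × 12370 m = 3.507×10^8 Pa = 350.7 MPa
peridotite: 3200 kg/m³ × 9.81 m/s² × 16162 m = 5.074×10^8 Pa = 507.4 MPa
upper-mantle rock: 3300 kg/m³ × 9.81 m/s² × 16892 m = 5.468×10^8 Pa = 546.8 MPa
Total = 29.32 + 33.95 + 350.7 + 507.4 + 546.8 = 1468.2 MPa

1500 MPa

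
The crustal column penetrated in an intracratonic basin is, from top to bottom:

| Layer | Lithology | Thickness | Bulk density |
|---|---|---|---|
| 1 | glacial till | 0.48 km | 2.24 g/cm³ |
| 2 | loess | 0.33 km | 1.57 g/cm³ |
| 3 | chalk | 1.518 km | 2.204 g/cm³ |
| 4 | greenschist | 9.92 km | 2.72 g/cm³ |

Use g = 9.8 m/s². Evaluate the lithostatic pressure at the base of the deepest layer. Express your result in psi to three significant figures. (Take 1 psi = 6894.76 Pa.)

glacial till: 2240 kg/m³ × 9.8 m/s² × 480 m = 1.054×10^7 Pa = 1528 psi
loess: 1570 kg/m³ × 9.8 m/s² × 330 m = 5.077×10^6 Pa = 736.4 psi
chalk: 2204 kg/m³ × 9.8 m/s² × 1518 m = 3.279×10^7 Pa = 4755 psi
greenschist: 2720 kg/m³ × 9.8 m/s² × 9920 m = 2.644×10^8 Pa = 38352 psi
Total = 1528 + 736.4 + 4755 + 38352 = 45372 psi

45400 psi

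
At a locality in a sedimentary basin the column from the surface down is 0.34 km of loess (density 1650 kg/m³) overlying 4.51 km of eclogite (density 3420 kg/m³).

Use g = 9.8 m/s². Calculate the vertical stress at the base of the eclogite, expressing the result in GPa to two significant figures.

0.16 GPa

loess: 1650 kg/m³ × 9.8 m/s² × 340 m = 5.498×10^6 Pa = 5.498×10^-3 GPa
eclogite: 3420 kg/m³ × 9.8 m/s² × 4510 m = 1.512×10^8 Pa = 0.1512 GPa
Total = 5.498×10^-3 + 0.1512 = 0.15665 GPa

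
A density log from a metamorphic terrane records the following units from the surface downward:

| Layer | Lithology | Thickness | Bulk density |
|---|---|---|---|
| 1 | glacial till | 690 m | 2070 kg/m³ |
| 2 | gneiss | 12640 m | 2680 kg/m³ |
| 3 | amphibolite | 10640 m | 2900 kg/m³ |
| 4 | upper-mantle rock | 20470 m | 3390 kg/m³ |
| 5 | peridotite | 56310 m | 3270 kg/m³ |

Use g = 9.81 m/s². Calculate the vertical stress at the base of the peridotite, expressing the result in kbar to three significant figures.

31.4 kbar

glacial till: 2070 kg/m³ × 9.81 m/s² × 690 m = 1.401×10^7 Pa = 0.1401 kbar
gneiss: 2680 kg/m³ × 9.81 m/s² × 12640 m = 3.323×10^8 Pa = 3.323 kbar
amphibolite: 2900 kg/m³ × 9.81 m/s² × 10640 m = 3.027×10^8 Pa = 3.027 kbar
upper-mantle rock: 3390 kg/m³ × 9.81 m/s² × 20470 m = 6.807×10^8 Pa = 6.807 kbar
peridotite: 3270 kg/m³ × 9.81 m/s² × 56310 m = 1.806×10^9 Pa = 18.06 kbar
Total = 0.1401 + 3.323 + 3.027 + 6.807 + 18.06 = 31.361 kbar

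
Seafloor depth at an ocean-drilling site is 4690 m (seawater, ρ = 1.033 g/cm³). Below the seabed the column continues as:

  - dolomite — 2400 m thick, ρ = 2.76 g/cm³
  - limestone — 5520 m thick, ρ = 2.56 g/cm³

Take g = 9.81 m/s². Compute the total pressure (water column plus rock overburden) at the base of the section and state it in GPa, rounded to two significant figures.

0.25 GPa

seawater: 1033 kg/m³ × 9.81 m/s² × 4690 m = 4.753×10^7 Pa = 0.04753 GPa
dolomite: 2760 kg/m³ × 9.81 m/s² × 2400 m = 6.498×10^7 Pa = 0.06498 GPa
limestone: 2560 kg/m³ × 9.81 m/s² × 5520 m = 1.386×10^8 Pa = 0.1386 GPa
Total = 0.04753 + 0.06498 + 0.1386 = 0.25114 GPa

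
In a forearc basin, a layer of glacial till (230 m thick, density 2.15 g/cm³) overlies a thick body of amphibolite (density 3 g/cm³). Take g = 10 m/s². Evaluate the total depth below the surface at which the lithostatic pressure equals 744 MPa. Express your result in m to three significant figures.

Pressure at base of upper layers: 2150×10×230 = 4.945×10^6 Pa = 4.945 MPa
Remaining pressure to be supplied by amphibolite: 7.440×10^8 − 4.945×10^6 = 7.391×10^8 Pa
Additional depth in amphibolite = 7.391×10^8 Pa / (3000 kg/m³ × 10 m/s²) = 24635 m
Total depth = 230 m + 24635 m = 24865 m

24900 m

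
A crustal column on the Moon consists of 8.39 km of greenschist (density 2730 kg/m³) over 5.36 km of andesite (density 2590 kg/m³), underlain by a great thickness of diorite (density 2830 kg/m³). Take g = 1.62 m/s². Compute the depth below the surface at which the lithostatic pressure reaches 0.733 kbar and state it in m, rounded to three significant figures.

Pressure at base of upper layers: 2730×1.62×8390 + 2590×1.62×5360 = 5.960×10^7 Pa = 0.5960 kbar
Remaining pressure to be supplied by diorite: 7.330×10^7 − 5.960×10^7 = 1.370×10^7 Pa
Additional depth in diorite = 1.370×10^7 Pa / (2830 kg/m³ × 1.62 m/s²) = 2989.3 m
Total depth = 13750 m + 2989.3 m = 16739 m

16700 m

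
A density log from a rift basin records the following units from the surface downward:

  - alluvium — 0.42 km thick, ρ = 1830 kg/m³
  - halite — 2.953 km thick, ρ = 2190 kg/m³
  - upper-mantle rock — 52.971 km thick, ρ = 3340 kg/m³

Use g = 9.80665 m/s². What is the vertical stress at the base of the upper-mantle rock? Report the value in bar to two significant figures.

alluvium: 1830 kg/m³ × 9.80665 m/s² × 420 m = 7.537×10^6 Pa = 75.37 bar
halite: 2190 kg/m³ × 9.80665 m/s² × 2953 m = 6.342×10^7 Pa = 634.2 bar
upper-mantle rock: 3340 kg/m³ × 9.80665 m/s² × 52971 m = 1.735×10^9 Pa = 17350 bar
Total = 75.37 + 634.2 + 17350 = 18060 bar

18000 bar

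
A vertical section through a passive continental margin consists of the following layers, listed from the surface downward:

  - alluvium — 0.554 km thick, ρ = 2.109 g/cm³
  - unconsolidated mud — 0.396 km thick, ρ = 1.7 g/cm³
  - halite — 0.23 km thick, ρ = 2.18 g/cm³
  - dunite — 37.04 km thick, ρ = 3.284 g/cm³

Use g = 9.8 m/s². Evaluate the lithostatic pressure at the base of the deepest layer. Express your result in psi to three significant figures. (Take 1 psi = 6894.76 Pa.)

176000 psi

alluvium: 2109 kg/m³ × 9.8 m/s² × 554 m = 1.145×10^7 Pa = 1661 psi
unconsolidated mud: 1700 kg/m³ × 9.8 m/s² × 396 m = 6.597×10^6 Pa = 956.9 psi
halite: 2180 kg/m³ × 9.8 m/s² × 230 m = 4.914×10^6 Pa = 712.7 psi
dunite: 3284 kg/m³ × 9.8 m/s² × 37040 m = 1.192×10^9 Pa = 1.729×10^5 psi
Total = 1661 + 956.9 + 712.7 + 1.729×10^5 = 1.7622×10^5 psi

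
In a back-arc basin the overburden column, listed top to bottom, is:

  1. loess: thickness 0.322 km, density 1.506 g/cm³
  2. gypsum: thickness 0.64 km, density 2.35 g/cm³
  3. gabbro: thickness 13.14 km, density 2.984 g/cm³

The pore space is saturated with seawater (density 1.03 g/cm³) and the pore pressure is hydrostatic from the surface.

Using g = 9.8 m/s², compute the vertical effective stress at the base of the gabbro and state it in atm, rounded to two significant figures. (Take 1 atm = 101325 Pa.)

Overburden (lithostatic) stress σ_v:
loess: 1506 kg/m³ × 9.8 m/s² × 322 m = 4.752×10^6 Pa = 4.752 MPa
gypsum: 2350 kg/m³ × 9.8 m/s² × 640 m = 1.474×10^7 Pa = 14.74 MPa
gabbro: 2984 kg/m³ × 9.8 m/s² × 13140 m = 3.843×10^8 Pa = 384.3 MPa
Total = 4.752 + 14.74 + 384.3 = 403.75 MPa
Pore pressure P_p = 1030 kg/m³ × 9.8 m/s² × 14102 m = 1.423×10^8 Pa = 142.3 MPa
Effective stress σ' = σ_v − P_p = 403.7 − 142.3 = 261.40 MPa = 2579.8 atm

2600 atm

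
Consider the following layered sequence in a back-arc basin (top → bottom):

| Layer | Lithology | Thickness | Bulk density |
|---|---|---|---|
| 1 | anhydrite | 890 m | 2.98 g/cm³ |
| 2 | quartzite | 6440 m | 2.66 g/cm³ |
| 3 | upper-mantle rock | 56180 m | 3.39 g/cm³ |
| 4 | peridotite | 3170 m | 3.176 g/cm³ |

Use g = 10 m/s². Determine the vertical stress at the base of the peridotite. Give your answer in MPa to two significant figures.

anhydrite: 2980 kg/m³ × 10 m/s² × 890 m = 2.652×10^7 Pa = 26.52 MPa
quartzite: 2660 kg/m³ × 10 m/s² × 6440 m = 1.713×10^8 Pa = 171.3 MPa
upper-mantle rock: 3390 kg/m³ × 10 m/s² × 56180 m = 1.905×10^9 Pa = 1905 MPa
peridotite: 3176 kg/m³ × 10 m/s² × 3170 m = 1.007×10^8 Pa = 100.7 MPa
Total = 26.52 + 171.3 + 1905 + 100.7 = 2203.0 MPa

2200 MPa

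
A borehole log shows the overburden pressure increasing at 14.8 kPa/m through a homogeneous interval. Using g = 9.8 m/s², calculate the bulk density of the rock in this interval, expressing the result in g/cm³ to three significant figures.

ρ = (dP/dz)/g = 14.8 kPa/m / 9.8 m/s² = 14800 Pa/m / 9.8 m/s² = 1510.2 kg/m³
= 1.510 g/cm³

1.51 g/cm³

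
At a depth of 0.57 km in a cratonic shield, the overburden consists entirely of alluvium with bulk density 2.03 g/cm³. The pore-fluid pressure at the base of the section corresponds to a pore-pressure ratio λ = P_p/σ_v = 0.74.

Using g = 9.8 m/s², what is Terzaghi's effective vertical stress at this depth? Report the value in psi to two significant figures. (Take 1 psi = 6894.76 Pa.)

Overburden (lithostatic) stress σ_v:
alluvium: 2030 kg/m³ × 9.8 m/s² × 570 m = 1.134×10^7 Pa = 11.34 MPa
Pore pressure P_p = λ·σ_v = 0.74 × 11.34 MPa = 8.391 MPa
Effective stress σ' = σ_v − P_p = 11.34 − 8.391 = 2.9483 MPa = 427.61 psi

430 psi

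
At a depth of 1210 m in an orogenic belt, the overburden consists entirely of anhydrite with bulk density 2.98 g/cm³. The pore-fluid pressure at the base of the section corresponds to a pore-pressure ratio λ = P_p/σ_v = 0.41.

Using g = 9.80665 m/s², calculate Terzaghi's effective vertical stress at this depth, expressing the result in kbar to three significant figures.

Overburden (lithostatic) stress σ_v:
anhydrite: 2980 kg/m³ × 9.80665 m/s² × 1210 m = 3.536×10^7 Pa = 35.36 MPa
Pore pressure P_p = λ·σ_v = 0.41 × 35.36 MPa = 14.50 MPa
Effective stress σ' = σ_v − P_p = 35.36 − 14.50 = 20.863 MPa = 0.20863 kbar

0.209 kbar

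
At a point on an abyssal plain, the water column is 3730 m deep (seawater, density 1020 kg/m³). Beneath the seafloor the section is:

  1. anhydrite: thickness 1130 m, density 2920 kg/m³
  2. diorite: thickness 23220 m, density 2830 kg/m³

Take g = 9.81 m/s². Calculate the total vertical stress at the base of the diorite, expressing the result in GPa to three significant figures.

seawater: 1020 kg/m³ × 9.81 m/s² × 3730 m = 3.732×10^7 Pa = 0.03732 GPa
anhydrite: 2920 kg/m³ × 9.81 m/s² × 1130 m = 3.237×10^7 Pa = 0.03237 GPa
diorite: 2830 kg/m³ × 9.81 m/s² × 23220 m = 6.446×10^8 Pa = 0.6446 GPa
Total = 0.03732 + 0.03237 + 0.6446 = 0.71433 GPa

0.714 GPa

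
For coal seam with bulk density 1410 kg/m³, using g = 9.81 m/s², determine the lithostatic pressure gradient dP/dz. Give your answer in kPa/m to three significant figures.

13.8 kPa/m

dP/dz = ρg = 1410 kg/m³ × 9.81 m/s² = 13832 Pa/m
= 13832 Pa/m × (1 kPa/m / 1000.0 Pa/m) = 13.832 kPa/m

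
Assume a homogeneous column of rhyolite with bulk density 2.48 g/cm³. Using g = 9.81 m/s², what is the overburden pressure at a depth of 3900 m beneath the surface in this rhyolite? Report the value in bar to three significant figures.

rhyolite: 2480 kg/m³ × 9.81 m/s² × 3900 m = 9.488×10^7 Pa = 948.8 bar

949 bar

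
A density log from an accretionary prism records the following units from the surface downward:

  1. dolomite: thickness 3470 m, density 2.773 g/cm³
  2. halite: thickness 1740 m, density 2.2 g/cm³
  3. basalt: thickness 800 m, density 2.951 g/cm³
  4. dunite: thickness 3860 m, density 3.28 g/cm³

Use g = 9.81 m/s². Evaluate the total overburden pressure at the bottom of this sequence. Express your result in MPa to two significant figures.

dolomite: 2773 kg/m³ × 9.81 m/s² × 3470 m = 9.439×10^7 Pa = 94.39 MPa
halite: 2200 kg/m³ × 9.81 m/s² × 1740 m = 3.755×10^7 Pa = 37.55 MPa
basalt: 2951 kg/m³ × 9.81 m/s² × 800 m = 2.316×10^7 Pa = 23.16 MPa
dunite: 3280 kg/m³ × 9.81 m/s² × 3860 m = 1.242×10^8 Pa = 124.2 MPa
Total = 94.39 + 37.55 + 23.16 + 124.2 = 279.31 MPa

280 MPa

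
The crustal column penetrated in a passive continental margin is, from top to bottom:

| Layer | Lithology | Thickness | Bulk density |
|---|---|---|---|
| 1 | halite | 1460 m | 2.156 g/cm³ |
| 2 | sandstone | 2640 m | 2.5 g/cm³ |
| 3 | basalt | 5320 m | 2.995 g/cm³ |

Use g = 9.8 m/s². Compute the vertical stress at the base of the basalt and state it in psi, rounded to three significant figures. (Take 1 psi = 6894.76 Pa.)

halite: 2156 kg/m³ × 9.8 m/s² × 1460 m = 3.085×10^7 Pa = 4474 psi
sandstone: 2500 kg/m³ × 9.8 m/s² × 2640 m = 6.468×10^7 Pa = 9381 psi
basalt: 2995 kg/m³ × 9.8 m/s² × 5320 m = 1.561×10^8 Pa = 22647 psi
Total = 4474 + 9381 + 22647 = 36502 psi

36500 psi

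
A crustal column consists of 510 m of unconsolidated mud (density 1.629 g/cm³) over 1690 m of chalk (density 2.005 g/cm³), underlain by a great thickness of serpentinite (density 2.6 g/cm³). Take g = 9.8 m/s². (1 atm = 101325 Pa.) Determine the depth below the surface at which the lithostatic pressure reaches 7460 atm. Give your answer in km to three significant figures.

Pressure at base of upper layers: 1629×9.8×510 + 2005×9.8×1690 = 4.135×10^7 Pa = 408.1 atm
Remaining pressure to be supplied by serpentinite: 7.559×10^8 − 4.135×10^7 = 7.145×10^8 Pa
Additional depth in serpentinite = 7.145×10^8 Pa / (2600 kg/m³ × 9.8 m/s²) = 28043 m
Total depth = 2200 m + 28043 m = 30243 m
= 30.243 km

30.2 km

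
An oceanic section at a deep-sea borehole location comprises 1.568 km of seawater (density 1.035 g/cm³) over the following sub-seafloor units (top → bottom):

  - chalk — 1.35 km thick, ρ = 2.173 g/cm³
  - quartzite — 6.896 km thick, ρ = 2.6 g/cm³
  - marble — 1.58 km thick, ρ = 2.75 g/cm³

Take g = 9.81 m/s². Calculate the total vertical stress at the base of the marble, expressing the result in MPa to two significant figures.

260 MPa

seawater: 1035 kg/m³ × 9.81 m/s² × 1568 m = 1.592×10^7 Pa = 15.92 MPa
chalk: 2173 kg/m³ × 9.81 m/s² × 1350 m = 2.878×10^7 Pa = 28.78 MPa
quartzite: 2600 kg/m³ × 9.81 m/s² × 6896 m = 1.759×10^8 Pa = 175.9 MPa
marble: 2750 kg/m³ × 9.81 m/s² × 1580 m = 4.262×10^7 Pa = 42.62 MPa
Total = 15.92 + 28.78 + 175.9 + 42.62 = 263.21 MPa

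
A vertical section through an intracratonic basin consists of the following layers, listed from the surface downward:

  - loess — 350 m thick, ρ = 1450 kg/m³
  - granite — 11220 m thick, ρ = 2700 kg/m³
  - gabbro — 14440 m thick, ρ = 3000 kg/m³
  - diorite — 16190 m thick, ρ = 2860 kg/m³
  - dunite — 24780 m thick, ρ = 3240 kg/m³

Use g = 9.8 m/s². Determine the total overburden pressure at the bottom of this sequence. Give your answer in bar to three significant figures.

19700 bar

loess: 1450 kg/m³ × 9.8 m/s² × 350 m = 4.974×10^6 Pa = 49.74 bar
granite: 2700 kg/m³ × 9.8 m/s² × 11220 m = 2.969×10^8 Pa = 2969 bar
gabbro: 3000 kg/m³ × 9.8 m/s² × 14440 m = 4.245×10^8 Pa = 4245 bar
diorite: 2860 kg/m³ × 9.8 m/s² × 16190 m = 4.538×10^8 Pa = 4538 bar
dunite: 3240 kg/m³ × 9.8 m/s² × 24780 m = 7.868×10^8 Pa = 7868 bar
Total = 49.74 + 2969 + 4245 + 4538 + 7868 = 19670 bar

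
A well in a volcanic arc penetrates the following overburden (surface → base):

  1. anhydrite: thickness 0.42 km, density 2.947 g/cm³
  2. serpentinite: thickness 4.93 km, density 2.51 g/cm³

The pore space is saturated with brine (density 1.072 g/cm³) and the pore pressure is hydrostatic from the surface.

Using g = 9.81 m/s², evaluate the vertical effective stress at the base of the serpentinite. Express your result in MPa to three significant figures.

Overburden (lithostatic) stress σ_v:
anhydrite: 2947 kg/m³ × 9.81 m/s² × 420 m = 1.214×10^7 Pa = 12.14 MPa
serpentinite: 2510 kg/m³ × 9.81 m/s² × 4930 m = 1.214×10^8 Pa = 121.4 MPa
Total = 12.14 + 121.4 = 133.53 MPa
Pore pressure P_p = 1072 kg/m³ × 9.81 m/s² × 5350 m = 5.626×10^7 Pa = 56.26 MPa
Effective stress σ' = σ_v − P_p = 133.5 − 56.26 = 77.272 MPa

77.3 MPa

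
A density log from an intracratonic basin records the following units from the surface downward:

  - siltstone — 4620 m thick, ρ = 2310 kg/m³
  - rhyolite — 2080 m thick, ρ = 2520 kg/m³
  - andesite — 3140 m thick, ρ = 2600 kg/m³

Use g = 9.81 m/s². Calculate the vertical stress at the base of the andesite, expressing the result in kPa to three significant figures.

236000 kPa

siltstone: 2310 kg/m³ × 9.81 m/s² × 4620 m = 1.047×10^8 Pa = 1.047×10^5 kPa
rhyolite: 2520 kg/m³ × 9.81 m/s² × 2080 m = 5.142×10^7 Pa = 51420 kPa
andesite: 2600 kg/m³ × 9.81 m/s² × 3140 m = 8.009×10^7 Pa = 80089 kPa
Total = 1.047×10^5 + 51420 + 80089 = 2.3620×10^5 kPa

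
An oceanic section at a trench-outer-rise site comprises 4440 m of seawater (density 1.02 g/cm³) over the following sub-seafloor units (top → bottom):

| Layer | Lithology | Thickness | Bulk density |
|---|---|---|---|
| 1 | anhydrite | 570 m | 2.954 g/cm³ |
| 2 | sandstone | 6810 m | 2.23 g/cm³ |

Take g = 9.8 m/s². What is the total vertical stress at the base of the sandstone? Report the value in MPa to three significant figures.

seawater: 1020 kg/m³ × 9.8 m/s² × 4440 m = 4.438×10^7 Pa = 44.38 MPa
anhydrite: 2954 kg/m³ × 9.8 m/s² × 570 m = 1.650×10^7 Pa = 16.50 MPa
sandstone: 2230 kg/m³ × 9.8 m/s² × 6810 m = 1.488×10^8 Pa = 148.8 MPa
Total = 44.38 + 16.50 + 148.8 = 209.71 MPa

210 MPa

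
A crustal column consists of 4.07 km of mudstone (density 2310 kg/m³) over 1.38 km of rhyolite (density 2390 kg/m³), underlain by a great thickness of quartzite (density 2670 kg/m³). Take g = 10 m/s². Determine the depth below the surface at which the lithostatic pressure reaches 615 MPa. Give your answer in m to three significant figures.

Pressure at base of upper layers: 2310×10×4070 + 2390×10×1380 = 1.270×10^8 Pa = 127.0 MPa
Remaining pressure to be supplied by quartzite: 6.150×10^8 − 1.270×10^8 = 4.880×10^8 Pa
Additional depth in quartzite = 4.880×10^8 Pa / (2670 kg/m³ × 10 m/s²) = 18277 m
Total depth = 5450 m + 18277 m = 23727 m

23700 m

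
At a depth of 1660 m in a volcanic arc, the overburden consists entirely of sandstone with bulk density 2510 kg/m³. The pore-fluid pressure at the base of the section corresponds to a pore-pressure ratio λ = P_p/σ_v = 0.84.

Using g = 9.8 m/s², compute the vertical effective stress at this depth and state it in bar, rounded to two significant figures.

Overburden (lithostatic) stress σ_v:
sandstone: 2510 kg/m³ × 9.8 m/s² × 1660 m = 4.083×10^7 Pa = 40.83 MPa
Pore pressure P_p = λ·σ_v = 0.84 × 40.83 MPa = 34.30 MPa
Effective stress σ' = σ_v − P_p = 40.83 − 34.30 = 6.5332 MPa = 65.332 bar

65 bar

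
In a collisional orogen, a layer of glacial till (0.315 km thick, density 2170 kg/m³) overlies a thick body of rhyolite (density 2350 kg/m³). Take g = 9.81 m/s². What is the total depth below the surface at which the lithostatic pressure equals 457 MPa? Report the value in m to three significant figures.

Pressure at base of upper layers: 2170×9.81×315 = 6.706×10^6 Pa = 6.706 MPa
Remaining pressure to be supplied by rhyolite: 4.570×10^8 − 6.706×10^6 = 4.503×10^8 Pa
Additional depth in rhyolite = 4.503×10^8 Pa / (2350 kg/m³ × 9.81 m/s²) = 19533 m
Total depth = 315 m + 19533 m = 19848 m

19800 m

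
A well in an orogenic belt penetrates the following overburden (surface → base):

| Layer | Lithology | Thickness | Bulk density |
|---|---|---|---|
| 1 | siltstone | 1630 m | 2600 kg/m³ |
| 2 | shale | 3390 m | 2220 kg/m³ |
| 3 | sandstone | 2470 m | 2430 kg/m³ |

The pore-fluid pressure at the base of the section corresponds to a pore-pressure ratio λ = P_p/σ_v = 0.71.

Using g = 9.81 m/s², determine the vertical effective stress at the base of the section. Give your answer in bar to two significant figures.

510 bar

Overburden (lithostatic) stress σ_v:
siltstone: 2600 kg/m³ × 9.81 m/s² × 1630 m = 4.157×10^7 Pa = 41.57 MPa
shale: 2220 kg/m³ × 9.81 m/s² × 3390 m = 7.383×10^7 Pa = 73.83 MPa
sandstone: 2430 kg/m³ × 9.81 m/s² × 2470 m = 5.888×10^7 Pa = 58.88 MPa
Total = 41.57 + 73.83 + 58.88 = 174.28 MPa
Pore pressure P_p = λ·σ_v = 0.71 × 174.3 MPa = 123.7 MPa
Effective stress σ' = σ_v − P_p = 174.3 − 123.7 = 50.542 MPa = 505.42 bar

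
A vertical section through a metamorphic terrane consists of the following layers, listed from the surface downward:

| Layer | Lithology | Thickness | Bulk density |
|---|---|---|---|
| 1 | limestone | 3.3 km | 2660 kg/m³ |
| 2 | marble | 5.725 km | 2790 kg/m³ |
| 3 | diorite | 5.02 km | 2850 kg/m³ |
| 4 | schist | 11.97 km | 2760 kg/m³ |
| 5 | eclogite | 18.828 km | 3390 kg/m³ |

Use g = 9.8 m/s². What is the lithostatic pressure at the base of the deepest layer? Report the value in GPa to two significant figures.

1.3 GPa

limestone: 2660 kg/m³ × 9.8 m/s² × 3300 m = 8.602×10^7 Pa = 0.08602 GPa
marble: 2790 kg/m³ × 9.8 m/s² × 5725 m = 1.565×10^8 Pa = 0.1565 GPa
diorite: 2850 kg/m³ × 9.8 m/s² × 5020 m = 1.402×10^8 Pa = 0.1402 GPa
schist: 2760 kg/m³ × 9.8 m/s² × 11970 m = 3.238×10^8 Pa = 0.3238 GPa
eclogite: 3390 kg/m³ × 9.8 m/s² × 18828 m = 6.255×10^8 Pa = 0.6255 GPa
Total = 0.08602 + 0.1565 + 0.1402 + 0.3238 + 0.6255 = 1.3320 GPa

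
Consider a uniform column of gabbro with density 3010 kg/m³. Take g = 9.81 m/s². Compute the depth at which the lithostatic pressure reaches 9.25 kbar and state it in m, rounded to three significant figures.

h = P/(ρg) = 9.25 kbar / (3010 kg/m³ × 9.81 m/s²) = 9.250×10^8 Pa / 29528 Pa/m = 31326 m

31300 m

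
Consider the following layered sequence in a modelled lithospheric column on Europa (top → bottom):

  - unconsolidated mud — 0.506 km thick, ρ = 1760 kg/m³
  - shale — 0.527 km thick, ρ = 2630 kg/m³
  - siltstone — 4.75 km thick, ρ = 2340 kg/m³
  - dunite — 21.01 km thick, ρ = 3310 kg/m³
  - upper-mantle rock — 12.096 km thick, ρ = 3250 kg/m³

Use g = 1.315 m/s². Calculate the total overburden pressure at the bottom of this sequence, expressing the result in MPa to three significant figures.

unconsolidated mud: 1760 kg/m³ × 1.315 m/s² × 506 m = 1.171×10^6 Pa = 1.171 MPa
shale: 2630 kg/m³ × 1.315 m/s² × 527 m = 1.823×10^6 Pa = 1.823 MPa
siltstone: 2340 kg/m³ × 1.315 m/s² × 4750 m = 1.462×10^7 Pa = 14.62 MPa
dunite: 3310 kg/m³ × 1.315 m/s² × 21010 m = 9.145×10^7 Pa = 91.45 MPa
upper-mantle rock: 3250 kg/m³ × 1.315 m/s² × 12096 m = 5.170×10^7 Pa = 51.70 MPa
Total = 1.171 + 1.823 + 14.62 + 91.45 + 51.70 = 160.75 MPa

161 MPa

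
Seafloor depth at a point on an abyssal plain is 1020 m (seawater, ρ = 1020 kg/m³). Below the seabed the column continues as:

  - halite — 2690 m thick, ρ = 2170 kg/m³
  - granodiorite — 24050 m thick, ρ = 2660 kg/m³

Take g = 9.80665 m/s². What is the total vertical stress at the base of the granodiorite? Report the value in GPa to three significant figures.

0.695 GPa

seawater: 1020 kg/m³ × 9.80665 m/s² × 1020 m = 1.020×10^7 Pa = 0.01020 GPa
halite: 2170 kg/m³ × 9.80665 m/s² × 2690 m = 5.724×10^7 Pa = 0.05724 GPa
granodiorite: 2660 kg/m³ × 9.80665 m/s² × 24050 m = 6.274×10^8 Pa = 0.6274 GPa
Total = 0.01020 + 0.05724 + 0.6274 = 0.69481 GPa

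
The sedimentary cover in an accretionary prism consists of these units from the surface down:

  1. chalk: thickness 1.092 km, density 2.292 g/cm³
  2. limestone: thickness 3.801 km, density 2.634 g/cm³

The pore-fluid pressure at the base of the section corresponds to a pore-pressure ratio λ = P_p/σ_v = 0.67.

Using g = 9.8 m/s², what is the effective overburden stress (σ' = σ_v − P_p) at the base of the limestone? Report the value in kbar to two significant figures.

Overburden (lithostatic) stress σ_v:
chalk: 2292 kg/m³ × 9.8 m/s² × 1092 m = 2.453×10^7 Pa = 24.53 MPa
limestone: 2634 kg/m³ × 9.8 m/s² × 3801 m = 9.812×10^7 Pa = 98.12 MPa
Total = 24.53 + 98.12 = 122.64 MPa
Pore pressure P_p = λ·σ_v = 0.67 × 122.6 MPa = 82.17 MPa
Effective stress σ' = σ_v − P_p = 122.6 − 82.17 = 40.473 MPa = 0.40473 kbar

0.40 kbar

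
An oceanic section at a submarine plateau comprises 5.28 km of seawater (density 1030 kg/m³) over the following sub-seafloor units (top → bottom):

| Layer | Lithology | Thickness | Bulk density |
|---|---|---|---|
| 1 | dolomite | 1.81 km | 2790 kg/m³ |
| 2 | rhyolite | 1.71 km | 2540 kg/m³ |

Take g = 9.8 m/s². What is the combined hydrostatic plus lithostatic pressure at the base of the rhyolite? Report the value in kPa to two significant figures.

150000 kPa

seawater: 1030 kg/m³ × 9.8 m/s² × 5280 m = 5.330×10^7 Pa = 53296 kPa
dolomite: 2790 kg/m³ × 9.8 m/s² × 1810 m = 4.949×10^7 Pa = 49489 kPa
rhyolite: 2540 kg/m³ × 9.8 m/s² × 1710 m = 4.257×10^7 Pa = 42565 kPa
Total = 53296 + 49489 + 42565 = 1.4535×10^5 kPa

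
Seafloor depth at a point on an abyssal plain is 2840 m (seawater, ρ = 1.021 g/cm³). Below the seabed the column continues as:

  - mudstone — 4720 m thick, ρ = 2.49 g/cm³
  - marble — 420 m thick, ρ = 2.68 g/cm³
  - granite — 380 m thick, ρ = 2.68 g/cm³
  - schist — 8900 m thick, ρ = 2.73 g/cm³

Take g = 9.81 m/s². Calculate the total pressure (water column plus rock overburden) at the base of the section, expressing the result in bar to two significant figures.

seawater: 1021 kg/m³ × 9.81 m/s² × 2840 m = 2.845×10^7 Pa = 284.5 bar
mudstone: 2490 kg/m³ × 9.81 m/s² × 4720 m = 1.153×10^8 Pa = 1153 bar
marble: 2680 kg/m³ × 9.81 m/s² × 420 m = 1.104×10^7 Pa = 110.4 bar
granite: 2680 kg/m³ × 9.81 m/s² × 380 m = 9.991×10^6 Pa = 99.91 bar
schist: 2730 kg/m³ × 9.81 m/s² × 8900 m = 2.384×10^8 Pa = 2384 bar
Total = 284.5 + 1153 + 110.4 + 99.91 + 2384 = 4031.3 bar

4000 bar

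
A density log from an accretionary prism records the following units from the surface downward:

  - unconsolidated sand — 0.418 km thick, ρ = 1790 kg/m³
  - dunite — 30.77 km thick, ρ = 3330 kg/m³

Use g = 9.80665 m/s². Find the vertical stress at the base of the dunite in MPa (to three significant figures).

1010 MPa

unconsolidated sand: 1790 kg/m³ × 9.80665 m/s² × 418 m = 7.338×10^6 Pa = 7.338 MPa
dunite: 3330 kg/m³ × 9.80665 m/s² × 30770 m = 1.005×10^9 Pa = 1005 MPa
Total = 7.338 + 1005 = 1012.2 MPa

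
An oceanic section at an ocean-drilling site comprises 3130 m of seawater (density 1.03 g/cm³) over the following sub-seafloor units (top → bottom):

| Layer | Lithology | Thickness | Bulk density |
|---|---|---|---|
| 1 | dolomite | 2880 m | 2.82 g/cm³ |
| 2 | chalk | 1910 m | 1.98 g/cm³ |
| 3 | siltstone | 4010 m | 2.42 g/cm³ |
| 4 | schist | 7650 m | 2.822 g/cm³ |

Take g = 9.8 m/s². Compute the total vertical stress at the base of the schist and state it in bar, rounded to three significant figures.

seawater: 1030 kg/m³ × 9.8 m/s² × 3130 m = 3.159×10^7 Pa = 315.9 bar
dolomite: 2820 kg/m³ × 9.8 m/s² × 2880 m = 7.959×10^7 Pa = 795.9 bar
chalk: 1980 kg/m³ × 9.8 m/s² × 1910 m = 3.706×10^7 Pa = 370.6 bar
siltstone: 2420 kg/m³ × 9.8 m/s² × 4010 m = 9.510×10^7 Pa = 951.0 bar
schist: 2822 kg/m³ × 9.8 m/s² × 7650 m = 2.116×10^8 Pa = 2116 bar
Total = 315.9 + 795.9 + 370.6 + 951.0 + 2116 = 4549.1 bar

4550 bar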